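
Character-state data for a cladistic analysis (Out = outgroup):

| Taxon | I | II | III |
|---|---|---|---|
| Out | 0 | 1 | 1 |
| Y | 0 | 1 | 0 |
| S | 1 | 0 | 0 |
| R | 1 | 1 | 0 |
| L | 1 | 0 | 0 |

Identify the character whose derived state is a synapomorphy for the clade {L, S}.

II

Character polarity is set by the outgroup: the derived state is whichever differs from the outgroup's state, so for II, III the derived state is '0', and for the remaining characters it is '1'.
Only L, R, and S show the derived state '1' for I, supporting them as a clade.
II (derived state '0') is shared by L and S — a synapomorphy uniting that clade.
All ingroup taxa share the derived state '0' for III; it defines the ingroup but does not resolve relationships within it.
Most parsimonious ingroup topology: (Y,((S,L),R)).
The clade {L, S} is supported by II: its derived state '0' occurs in exactly those taxa and in no other taxon (including the outgroup).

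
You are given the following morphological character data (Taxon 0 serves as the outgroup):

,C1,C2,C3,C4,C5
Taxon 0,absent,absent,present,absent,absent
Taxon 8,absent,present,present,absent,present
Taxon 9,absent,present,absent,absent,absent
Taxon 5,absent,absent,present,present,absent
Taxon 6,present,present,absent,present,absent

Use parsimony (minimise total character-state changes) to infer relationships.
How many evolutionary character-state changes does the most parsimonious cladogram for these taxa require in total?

6

Character polarity is set by the outgroup: the derived state is whichever differs from the outgroup's state, so for C3 the derived state is 'absent', and for the remaining characters it is 'present'.
C1 (derived state 'present') is unique to Taxon 6 (autapomorphy; uninformative for grouping).
Only Taxon 6, Taxon 8, and Taxon 9 show the derived state 'present' for C2, supporting them as a clade.
C3: derived state 'absent' in Taxon 6 and Taxon 9 only — synapomorphy for {Taxon 6, Taxon 9}.
C4 groups Taxon 5 and Taxon 6, which is incompatible with the clades supported by the remaining characters; treating it as convergent (homoplasy) costs fewer steps than any alternative tree.
C5: derived state 'present' in Taxon 8 only — an autapomorphy, so it tells us nothing about relationships among taxa.
Most parsimonious ingroup topology: ((Taxon 8,(Taxon 9,Taxon 6)),Taxon 5).
Changes per character on this tree: C1: 1; C2: 1; C3: 1; C4: 2; C5: 1.
Total = 6.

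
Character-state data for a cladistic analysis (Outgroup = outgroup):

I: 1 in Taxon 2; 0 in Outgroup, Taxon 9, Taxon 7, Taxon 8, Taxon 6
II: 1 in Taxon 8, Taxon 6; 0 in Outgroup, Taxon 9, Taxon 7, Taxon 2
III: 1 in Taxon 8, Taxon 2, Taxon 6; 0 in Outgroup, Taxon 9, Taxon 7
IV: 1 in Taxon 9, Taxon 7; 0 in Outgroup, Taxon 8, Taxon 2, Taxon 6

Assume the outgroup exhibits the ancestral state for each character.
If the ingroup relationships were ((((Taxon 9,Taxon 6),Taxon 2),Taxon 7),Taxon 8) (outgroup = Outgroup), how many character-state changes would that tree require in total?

Map each character onto ((((Taxon 9,Taxon 6),Taxon 2),Taxon 7),Taxon 8) (rooted by Outgroup) and count the minimum state changes it requires (Fitch parsimony):
I: 1; II: 2; III: 3; IV: 2.
Total tree length = 8.

8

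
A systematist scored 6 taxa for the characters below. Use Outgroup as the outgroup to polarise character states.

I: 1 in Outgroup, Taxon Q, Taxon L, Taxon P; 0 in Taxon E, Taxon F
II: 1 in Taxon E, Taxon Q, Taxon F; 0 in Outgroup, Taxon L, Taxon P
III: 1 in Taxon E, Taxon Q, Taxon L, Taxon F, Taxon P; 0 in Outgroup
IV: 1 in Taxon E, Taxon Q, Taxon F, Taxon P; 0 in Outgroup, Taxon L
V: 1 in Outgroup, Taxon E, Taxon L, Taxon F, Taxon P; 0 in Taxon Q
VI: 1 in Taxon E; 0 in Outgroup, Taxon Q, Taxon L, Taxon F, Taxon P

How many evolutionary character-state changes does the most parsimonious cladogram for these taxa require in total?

Character polarity is set by the outgroup: the derived state is whichever differs from the outgroup's state, so for I, V the derived state is '0', and for the remaining characters it is '1'.
Only Taxon E and Taxon F show the derived state '0' for I, supporting them as a clade.
II: derived state '1' in Taxon E, Taxon F, and Taxon Q only — synapomorphy for {Taxon E, Taxon F, Taxon Q}.
All ingroup taxa share the derived state '1' for III; it defines the ingroup but does not resolve relationships within it.
IV: derived state '1' in Taxon E, Taxon F, Taxon P, and Taxon Q only — synapomorphy for {Taxon E, Taxon F, Taxon P, Taxon Q}.
V (derived state '0') is unique to Taxon Q (autapomorphy; uninformative for grouping).
VI (derived state '1') is unique to Taxon E (autapomorphy; uninformative for grouping).
Most parsimonious ingroup topology: ((((Taxon E,Taxon F),Taxon Q),Taxon P),Taxon L).
Changes per character on this tree: I: 1; II: 1; III: 1; IV: 1; V: 1; VI: 1.
Total = 6.

6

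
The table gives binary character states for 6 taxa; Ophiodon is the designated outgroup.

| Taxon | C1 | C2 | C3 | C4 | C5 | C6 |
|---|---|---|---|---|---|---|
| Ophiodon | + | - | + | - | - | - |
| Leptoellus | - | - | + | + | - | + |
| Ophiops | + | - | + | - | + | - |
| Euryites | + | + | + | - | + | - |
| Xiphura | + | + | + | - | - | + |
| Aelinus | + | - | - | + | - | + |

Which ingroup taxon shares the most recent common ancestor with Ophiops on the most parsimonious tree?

Character polarity is set by the outgroup: the derived state is whichever differs from the outgroup's state, so for C1, C3 the derived state is '-', and for the remaining characters it is '+'.
C1 (derived state '-') is unique to Leptoellus (autapomorphy; uninformative for grouping).
C2 (state '+') occurs in Euryites and Xiphura but conflicts with the nesting implied by the other characters — most parsimoniously interpreted as homoplasy.
C3: derived state '-' in Aelinus only — an autapomorphy, so it tells us nothing about relationships among taxa.
C4: derived state '+' in Aelinus and Leptoellus only — synapomorphy for {Aelinus, Leptoellus}.
C5 (derived state '+') is shared by Euryites and Ophiops — a synapomorphy uniting that clade.
C6: derived state '+' in Aelinus, Leptoellus, and Xiphura only — synapomorphy for {Aelinus, Leptoellus, Xiphura}.
Most parsimonious ingroup topology: (((Leptoellus,Aelinus),Xiphura),(Ophiops,Euryites)).
Ophiops and Euryites form a cherry on this tree, so they are sister taxa.

Euryites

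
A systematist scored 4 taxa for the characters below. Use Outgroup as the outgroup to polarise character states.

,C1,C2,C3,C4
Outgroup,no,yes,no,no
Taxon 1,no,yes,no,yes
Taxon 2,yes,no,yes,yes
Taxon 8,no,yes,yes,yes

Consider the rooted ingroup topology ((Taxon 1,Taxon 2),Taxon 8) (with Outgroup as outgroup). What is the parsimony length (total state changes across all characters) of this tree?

5

Map each character onto ((Taxon 1,Taxon 2),Taxon 8) (rooted by Outgroup) and count the minimum state changes it requires (Fitch parsimony):
C1: 1; C2: 1; C3: 2; C4: 1.
Total tree length = 5.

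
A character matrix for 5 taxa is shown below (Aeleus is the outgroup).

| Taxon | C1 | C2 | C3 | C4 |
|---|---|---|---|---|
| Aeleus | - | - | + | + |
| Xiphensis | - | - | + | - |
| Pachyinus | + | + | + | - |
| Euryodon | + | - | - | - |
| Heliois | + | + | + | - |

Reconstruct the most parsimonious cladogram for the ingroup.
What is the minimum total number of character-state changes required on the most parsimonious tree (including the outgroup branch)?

Character polarity is set by the outgroup: the derived state is whichever differs from the outgroup's state, so for C3, C4 the derived state is '-', and for the remaining characters it is '+'.
C1 (derived state '+') is shared by Euryodon, Heliois, and Pachyinus — a synapomorphy uniting that clade.
Only Heliois and Pachyinus show the derived state '+' for C2, supporting them as a clade.
C3 (derived state '-') is unique to Euryodon (autapomorphy; uninformative for grouping).
All ingroup taxa share the derived state '-' for C4; it defines the ingroup but does not resolve relationships within it.
Most parsimonious ingroup topology: (Xiphensis,((Pachyinus,Heliois),Euryodon)).
Changes per character on this tree: C1: 1; C2: 1; C3: 1; C4: 1.
Total = 4.

4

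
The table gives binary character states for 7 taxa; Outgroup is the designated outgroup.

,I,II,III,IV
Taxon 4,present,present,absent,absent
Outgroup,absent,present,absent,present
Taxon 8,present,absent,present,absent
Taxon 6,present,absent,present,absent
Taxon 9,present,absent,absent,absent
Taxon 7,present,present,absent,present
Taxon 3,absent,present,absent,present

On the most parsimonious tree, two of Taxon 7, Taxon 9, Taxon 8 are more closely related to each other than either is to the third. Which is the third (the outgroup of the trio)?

Character polarity is set by the outgroup: the derived state is whichever differs from the outgroup's state, so for II, IV the derived state is 'absent', and for the remaining characters it is 'present'.
Only Taxon 4, Taxon 6, Taxon 7, Taxon 8, and Taxon 9 show the derived state 'present' for I, supporting them as a clade.
II: derived state 'absent' in Taxon 6, Taxon 8, and Taxon 9 only — synapomorphy for {Taxon 6, Taxon 8, Taxon 9}.
Only Taxon 6 and Taxon 8 show the derived state 'present' for III, supporting them as a clade.
IV: derived state 'absent' in Taxon 4, Taxon 6, Taxon 8, and Taxon 9 only — synapomorphy for {Taxon 4, Taxon 6, Taxon 8, Taxon 9}.
Most parsimonious ingroup topology: (((Taxon 4,((Taxon 6,Taxon 8),Taxon 9)),Taxon 7),Taxon 3).
Taxon 8 and Taxon 9 share a more recent common ancestor with each other than either does with Taxon 7, so Taxon 7 is the least closely related of the three.

Taxon 7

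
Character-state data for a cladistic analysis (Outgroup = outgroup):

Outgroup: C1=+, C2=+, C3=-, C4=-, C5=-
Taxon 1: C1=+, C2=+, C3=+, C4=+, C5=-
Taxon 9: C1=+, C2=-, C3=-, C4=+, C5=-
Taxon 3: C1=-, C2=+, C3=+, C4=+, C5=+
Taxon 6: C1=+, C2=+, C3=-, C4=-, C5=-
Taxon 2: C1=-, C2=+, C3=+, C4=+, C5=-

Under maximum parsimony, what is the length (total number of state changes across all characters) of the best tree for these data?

Character polarity is set by the outgroup: the derived state is whichever differs from the outgroup's state, so for C1, C2 the derived state is '-', and for the remaining characters it is '+'.
C1 (derived state '-') is shared by Taxon 2 and Taxon 3 — a synapomorphy uniting that clade.
C2: derived state '-' in Taxon 9 only — an autapomorphy, so it tells us nothing about relationships among taxa.
C3: derived state '+' in Taxon 1, Taxon 2, and Taxon 3 only — synapomorphy for {Taxon 1, Taxon 2, Taxon 3}.
C4: derived state '+' in Taxon 1, Taxon 2, Taxon 3, and Taxon 9 only — synapomorphy for {Taxon 1, Taxon 2, Taxon 3, Taxon 9}.
C5 (derived state '+') is unique to Taxon 3 (autapomorphy; uninformative for grouping).
Most parsimonious ingroup topology: (((Taxon 1,(Taxon 3,Taxon 2)),Taxon 9),Taxon 6).
Changes per character on this tree: C1: 1; C2: 1; C3: 1; C4: 1; C5: 1.
Total = 5.

5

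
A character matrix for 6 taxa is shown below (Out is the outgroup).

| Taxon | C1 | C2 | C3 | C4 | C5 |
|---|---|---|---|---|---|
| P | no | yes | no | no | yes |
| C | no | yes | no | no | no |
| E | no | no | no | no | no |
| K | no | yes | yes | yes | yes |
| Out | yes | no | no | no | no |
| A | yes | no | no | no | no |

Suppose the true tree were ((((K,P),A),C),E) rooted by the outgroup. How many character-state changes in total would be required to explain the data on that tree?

Map each character onto ((((K,P),A),C),E) (rooted by Out) and count the minimum state changes it requires (Fitch parsimony):
C1: 2; C2: 2; C3: 1; C4: 1; C5: 1.
Total tree length = 7.

7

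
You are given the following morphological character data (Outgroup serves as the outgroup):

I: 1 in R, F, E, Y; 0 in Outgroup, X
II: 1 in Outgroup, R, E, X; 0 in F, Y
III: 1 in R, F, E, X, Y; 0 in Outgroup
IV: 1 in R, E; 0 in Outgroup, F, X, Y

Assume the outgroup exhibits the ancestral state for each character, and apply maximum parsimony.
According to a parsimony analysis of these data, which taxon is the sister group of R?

E

Character polarity is set by the outgroup: the derived state is whichever differs from the outgroup's state, so for II the derived state is '0', and for the remaining characters it is '1'.
I (derived state '1') is shared by E, F, R, and Y — a synapomorphy uniting that clade.
Only F and Y show the derived state '0' for II, supporting them as a clade.
III (derived state '1') is shared by all ingroup taxa — unites the whole ingroup.
Only E and R show the derived state '1' for IV, supporting them as a clade.
Most parsimonious ingroup topology: (((R,E),(F,Y)),X).
R and E form a cherry on this tree, so they are sister taxa.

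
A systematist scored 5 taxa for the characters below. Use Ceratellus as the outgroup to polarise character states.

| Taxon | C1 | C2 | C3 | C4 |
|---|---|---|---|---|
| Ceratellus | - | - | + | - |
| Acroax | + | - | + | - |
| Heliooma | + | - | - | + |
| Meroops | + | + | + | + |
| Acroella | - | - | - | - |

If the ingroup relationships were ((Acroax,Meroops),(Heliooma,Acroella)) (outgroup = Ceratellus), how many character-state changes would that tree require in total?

Map each character onto ((Acroax,Meroops),(Heliooma,Acroella)) (rooted by Ceratellus) and count the minimum state changes it requires (Fitch parsimony):
C1: 2; C2: 1; C3: 1; C4: 2.
Total tree length = 6.

6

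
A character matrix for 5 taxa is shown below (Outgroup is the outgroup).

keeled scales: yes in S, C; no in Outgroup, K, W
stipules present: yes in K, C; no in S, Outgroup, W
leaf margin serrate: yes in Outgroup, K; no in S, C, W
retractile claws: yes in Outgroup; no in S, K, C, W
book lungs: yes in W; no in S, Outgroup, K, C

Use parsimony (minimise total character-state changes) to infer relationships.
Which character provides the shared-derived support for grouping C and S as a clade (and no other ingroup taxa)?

keeled scales

Character polarity is set by the outgroup: the derived state is whichever differs from the outgroup's state, so for leaf margin serrate, retractile claws the derived state is 'no', and for the remaining characters it is 'yes'.
Only C and S show the derived state 'yes' for keeled scales, supporting them as a clade.
stipules present groups C and K, which is incompatible with the clades supported by the remaining characters; treating it as convergent (homoplasy) costs fewer steps than any alternative tree.
Only C, S, and W show the derived state 'no' for leaf margin serrate, supporting them as a clade.
retractile claws (derived state 'no') is shared by all ingroup taxa — unites the whole ingroup.
book lungs: derived state 'yes' in W only — an autapomorphy, so it tells us nothing about relationships among taxa.
Most parsimonious ingroup topology: (((C,S),W),K).
The clade {C, S} is supported by keeled scales: its derived state 'yes' occurs in exactly those taxa and in no other taxon (including the outgroup).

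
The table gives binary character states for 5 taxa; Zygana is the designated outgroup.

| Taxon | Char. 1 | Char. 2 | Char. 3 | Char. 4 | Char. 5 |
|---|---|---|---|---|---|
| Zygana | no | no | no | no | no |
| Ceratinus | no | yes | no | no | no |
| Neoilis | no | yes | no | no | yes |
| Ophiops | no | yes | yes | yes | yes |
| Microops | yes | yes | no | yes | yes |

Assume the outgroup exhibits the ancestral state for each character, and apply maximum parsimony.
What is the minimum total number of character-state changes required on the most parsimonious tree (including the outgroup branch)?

5

The outgroup has state 'no' for every character, so 'yes' is the derived state throughout.
Char. 1 (derived state 'yes') is unique to Microops (autapomorphy; uninformative for grouping).
Char. 2 (derived state 'yes') is shared by all ingroup taxa — unites the whole ingroup.
Char. 3 (derived state 'yes') is unique to Ophiops (autapomorphy; uninformative for grouping).
Char. 4: derived state 'yes' in Microops and Ophiops only — synapomorphy for {Microops, Ophiops}.
Char. 5 (derived state 'yes') is shared by Microops, Neoilis, and Ophiops — a synapomorphy uniting that clade.
Most parsimonious ingroup topology: (Ceratinus,(Neoilis,(Ophiops,Microops))).
Changes per character on this tree: Char. 1: 1; Char. 2: 1; Char. 3: 1; Char. 4: 1; Char. 5: 1.
Total = 5.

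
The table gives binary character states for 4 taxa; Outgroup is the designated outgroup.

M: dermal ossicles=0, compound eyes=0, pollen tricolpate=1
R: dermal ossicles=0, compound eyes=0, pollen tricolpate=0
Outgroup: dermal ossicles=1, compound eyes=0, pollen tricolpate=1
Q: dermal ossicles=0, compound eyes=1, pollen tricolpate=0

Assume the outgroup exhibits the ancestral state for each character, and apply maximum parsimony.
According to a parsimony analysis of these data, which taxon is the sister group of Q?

Character polarity is set by the outgroup: the derived state is whichever differs from the outgroup's state, so for dermal ossicles, pollen tricolpate the derived state is '0', and for the remaining characters it is '1'.
All ingroup taxa share the derived state '0' for dermal ossicles; it defines the ingroup but does not resolve relationships within it.
compound eyes (derived state '1') is unique to Q (autapomorphy; uninformative for grouping).
pollen tricolpate (derived state '0') is shared by Q and R — a synapomorphy uniting that clade.
Most parsimonious ingroup topology: ((Q,R),M).
Q and R form a cherry on this tree, so they are sister taxa.

R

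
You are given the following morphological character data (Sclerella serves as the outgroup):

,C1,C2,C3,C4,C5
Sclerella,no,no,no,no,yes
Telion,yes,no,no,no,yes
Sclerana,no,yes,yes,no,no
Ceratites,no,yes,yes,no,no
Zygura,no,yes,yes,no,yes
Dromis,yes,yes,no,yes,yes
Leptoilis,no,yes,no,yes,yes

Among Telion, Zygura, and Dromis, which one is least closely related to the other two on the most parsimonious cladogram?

Telion

Character polarity is set by the outgroup: the derived state is whichever differs from the outgroup's state, so for C5 the derived state is 'no', and for the remaining characters it is 'yes'.
C1 (state 'yes') occurs in Dromis and Telion but conflicts with the nesting implied by the other characters — most parsimoniously interpreted as homoplasy.
C2: derived state 'yes' in Ceratites, Dromis, Leptoilis, Sclerana, and Zygura only — synapomorphy for {Ceratites, Dromis, Leptoilis, Sclerana, Zygura}.
Only Ceratites, Sclerana, and Zygura show the derived state 'yes' for C3, supporting them as a clade.
C4: derived state 'yes' in Dromis and Leptoilis only — synapomorphy for {Dromis, Leptoilis}.
C5 (derived state 'no') is shared by Ceratites and Sclerana — a synapomorphy uniting that clade.
Most parsimonious ingroup topology: (Telion,(((Sclerana,Ceratites),Zygura),(Dromis,Leptoilis))).
Dromis and Zygura share a more recent common ancestor with each other than either does with Telion, so Telion is the least closely related of the three.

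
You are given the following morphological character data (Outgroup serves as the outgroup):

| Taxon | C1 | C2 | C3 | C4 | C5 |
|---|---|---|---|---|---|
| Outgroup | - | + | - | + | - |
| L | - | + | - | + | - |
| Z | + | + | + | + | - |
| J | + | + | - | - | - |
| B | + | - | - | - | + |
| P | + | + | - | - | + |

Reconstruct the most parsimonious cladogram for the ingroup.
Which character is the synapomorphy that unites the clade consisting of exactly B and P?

Character polarity is set by the outgroup: the derived state is whichever differs from the outgroup's state, so for C2, C4 the derived state is '-', and for the remaining characters it is '+'.
C1 (derived state '+') is shared by B, J, P, and Z — a synapomorphy uniting that clade.
C2 (derived state '-') is unique to B (autapomorphy; uninformative for grouping).
C3 (derived state '+') is unique to Z (autapomorphy; uninformative for grouping).
C4: derived state '-' in B, J, and P only — synapomorphy for {B, J, P}.
C5: derived state '+' in B and P only — synapomorphy for {B, P}.
Most parsimonious ingroup topology: (L,(Z,(J,(B,P)))).
The clade {B, P} is supported by C5: its derived state '+' occurs in exactly those taxa and in no other taxon (including the outgroup).

C5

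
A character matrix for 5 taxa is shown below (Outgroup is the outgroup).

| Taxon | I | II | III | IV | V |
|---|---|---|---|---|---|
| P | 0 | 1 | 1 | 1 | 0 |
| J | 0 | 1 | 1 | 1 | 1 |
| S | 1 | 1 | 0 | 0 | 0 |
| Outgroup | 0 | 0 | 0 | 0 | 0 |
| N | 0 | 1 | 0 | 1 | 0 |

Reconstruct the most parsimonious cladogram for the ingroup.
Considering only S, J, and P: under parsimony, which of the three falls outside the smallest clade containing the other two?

The outgroup has state '0' for every character, so '1' is the derived state throughout.
I: derived state '1' in S only — an autapomorphy, so it tells us nothing about relationships among taxa.
II (derived state '1') is shared by all ingroup taxa — unites the whole ingroup.
Only J and P show the derived state '1' for III, supporting them as a clade.
Only J, N, and P show the derived state '1' for IV, supporting them as a clade.
V: derived state '1' in J only — an autapomorphy, so it tells us nothing about relationships among taxa.
Most parsimonious ingroup topology: (S,((P,J),N)).
J and P share a more recent common ancestor with each other than either does with S, so S is the least closely related of the three.

S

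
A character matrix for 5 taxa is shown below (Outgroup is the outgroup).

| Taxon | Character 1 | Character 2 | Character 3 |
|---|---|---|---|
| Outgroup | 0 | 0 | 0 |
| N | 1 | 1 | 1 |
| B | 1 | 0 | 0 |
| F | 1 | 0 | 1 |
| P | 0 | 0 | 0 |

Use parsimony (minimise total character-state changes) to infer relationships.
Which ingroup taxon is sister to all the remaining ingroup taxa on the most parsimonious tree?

The outgroup has state '0' for every character, so '1' is the derived state throughout.
Character 1: derived state '1' in B, F, and N only — synapomorphy for {B, F, N}.
Character 2: derived state '1' in N only — an autapomorphy, so it tells us nothing about relationships among taxa.
Only F and N show the derived state '1' for Character 3, supporting them as a clade.
Most parsimonious ingroup topology: (((N,F),B),P).
P is sister to the clade containing all other ingroup taxa, so it is the earliest-diverging (most basal) ingroup lineage.

P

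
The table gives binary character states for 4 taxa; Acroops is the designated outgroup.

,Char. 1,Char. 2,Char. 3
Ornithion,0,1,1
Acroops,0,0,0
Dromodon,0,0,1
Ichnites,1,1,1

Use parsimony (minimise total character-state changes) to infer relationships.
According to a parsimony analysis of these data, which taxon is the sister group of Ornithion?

The outgroup has state '0' for every character, so '1' is the derived state throughout.
Char. 1 (derived state '1') is unique to Ichnites (autapomorphy; uninformative for grouping).
Char. 2 (derived state '1') is shared by Ichnites and Ornithion — a synapomorphy uniting that clade.
Char. 3 (derived state '1') is shared by all ingroup taxa — unites the whole ingroup.
Most parsimonious ingroup topology: (Dromodon,(Ornithion,Ichnites)).
Ornithion and Ichnites form a cherry on this tree, so they are sister taxa.

Ichnites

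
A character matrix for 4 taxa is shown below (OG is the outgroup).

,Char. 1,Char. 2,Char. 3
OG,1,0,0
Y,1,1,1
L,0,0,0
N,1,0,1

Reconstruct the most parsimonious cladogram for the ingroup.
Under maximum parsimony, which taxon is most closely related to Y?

Character polarity is set by the outgroup: the derived state is whichever differs from the outgroup's state, so for Char. 1 the derived state is '0', and for the remaining characters it is '1'.
Char. 1 (derived state '0') is unique to L (autapomorphy; uninformative for grouping).
Char. 2: derived state '1' in Y only — an autapomorphy, so it tells us nothing about relationships among taxa.
Char. 3: derived state '1' in N and Y only — synapomorphy for {N, Y}.
Most parsimonious ingroup topology: ((Y,N),L).
Y and N form a cherry on this tree, so they are sister taxa.

N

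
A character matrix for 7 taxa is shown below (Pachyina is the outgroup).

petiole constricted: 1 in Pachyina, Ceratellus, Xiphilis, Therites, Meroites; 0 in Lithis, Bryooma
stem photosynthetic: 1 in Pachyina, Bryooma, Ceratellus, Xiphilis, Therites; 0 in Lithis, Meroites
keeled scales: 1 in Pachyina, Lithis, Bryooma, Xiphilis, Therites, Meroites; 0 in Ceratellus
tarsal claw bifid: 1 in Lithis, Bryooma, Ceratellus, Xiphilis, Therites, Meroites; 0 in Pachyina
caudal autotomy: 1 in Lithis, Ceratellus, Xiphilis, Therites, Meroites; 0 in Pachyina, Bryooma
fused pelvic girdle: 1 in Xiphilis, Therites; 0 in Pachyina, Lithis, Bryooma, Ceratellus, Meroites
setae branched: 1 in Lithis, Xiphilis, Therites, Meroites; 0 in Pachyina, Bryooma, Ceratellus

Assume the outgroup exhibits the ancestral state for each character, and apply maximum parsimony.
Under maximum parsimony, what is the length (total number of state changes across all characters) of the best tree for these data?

8

Character polarity is set by the outgroup: the derived state is whichever differs from the outgroup's state, so for petiole constricted, stem photosynthetic, keeled scales the derived state is '0', and for the remaining characters it is '1'.
petiole constricted groups Bryooma and Lithis, which is incompatible with the clades supported by the remaining characters; treating it as convergent (homoplasy) costs fewer steps than any alternative tree.
Only Lithis and Meroites show the derived state '0' for stem photosynthetic, supporting them as a clade.
keeled scales (derived state '0') is unique to Ceratellus (autapomorphy; uninformative for grouping).
All ingroup taxa share the derived state '1' for tarsal claw bifid; it defines the ingroup but does not resolve relationships within it.
caudal autotomy: derived state '1' in Ceratellus, Lithis, Meroites, Therites, and Xiphilis only — synapomorphy for {Ceratellus, Lithis, Meroites, Therites, Xiphilis}.
fused pelvic girdle (derived state '1') is shared by Therites and Xiphilis — a synapomorphy uniting that clade.
setae branched: derived state '1' in Lithis, Meroites, Therites, and Xiphilis only — synapomorphy for {Lithis, Meroites, Therites, Xiphilis}.
Most parsimonious ingroup topology: ((((Lithis,Meroites),(Xiphilis,Therites)),Ceratellus),Bryooma).
Changes per character on this tree: petiole constricted: 2; stem photosynthetic: 1; keeled scales: 1; tarsal claw bifid: 1; caudal autotomy: 1; fused pelvic girdle: 1; setae branched: 1.
Total = 8.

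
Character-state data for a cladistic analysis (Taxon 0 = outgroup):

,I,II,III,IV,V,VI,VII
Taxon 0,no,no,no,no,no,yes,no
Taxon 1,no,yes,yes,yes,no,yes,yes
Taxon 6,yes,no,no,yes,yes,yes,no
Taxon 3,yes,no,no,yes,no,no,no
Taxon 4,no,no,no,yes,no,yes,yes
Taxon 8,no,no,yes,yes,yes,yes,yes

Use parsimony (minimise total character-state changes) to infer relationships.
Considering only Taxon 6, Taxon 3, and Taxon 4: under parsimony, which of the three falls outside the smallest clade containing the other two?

Character polarity is set by the outgroup: the derived state is whichever differs from the outgroup's state, so for VI the derived state is 'no', and for the remaining characters it is 'yes'.
I (derived state 'yes') is shared by Taxon 3 and Taxon 6 — a synapomorphy uniting that clade.
II (derived state 'yes') is unique to Taxon 1 (autapomorphy; uninformative for grouping).
Only Taxon 1 and Taxon 8 show the derived state 'yes' for III, supporting them as a clade.
IV (derived state 'yes') is shared by all ingroup taxa — unites the whole ingroup.
V groups Taxon 6 and Taxon 8, which is incompatible with the clades supported by the remaining characters; treating it as convergent (homoplasy) costs fewer steps than any alternative tree.
VI: derived state 'no' in Taxon 3 only — an autapomorphy, so it tells us nothing about relationships among taxa.
VII: derived state 'yes' in Taxon 1, Taxon 4, and Taxon 8 only — synapomorphy for {Taxon 1, Taxon 4, Taxon 8}.
Most parsimonious ingroup topology: (((Taxon 1,Taxon 8),Taxon 4),(Taxon 6,Taxon 3)).
Taxon 6 and Taxon 3 share a more recent common ancestor with each other than either does with Taxon 4, so Taxon 4 is the least closely related of the three.

Taxon 4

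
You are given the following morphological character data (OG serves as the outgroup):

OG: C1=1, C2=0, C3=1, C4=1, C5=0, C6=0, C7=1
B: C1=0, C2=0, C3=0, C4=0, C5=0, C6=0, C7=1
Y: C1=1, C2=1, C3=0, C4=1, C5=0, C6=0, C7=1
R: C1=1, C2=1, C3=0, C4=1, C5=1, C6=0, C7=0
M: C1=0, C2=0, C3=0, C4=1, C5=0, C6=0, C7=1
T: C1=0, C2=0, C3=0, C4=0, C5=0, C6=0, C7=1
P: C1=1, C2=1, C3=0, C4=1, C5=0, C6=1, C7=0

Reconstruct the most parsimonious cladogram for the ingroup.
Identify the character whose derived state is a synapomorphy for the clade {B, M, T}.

Character polarity is set by the outgroup: the derived state is whichever differs from the outgroup's state, so for C1, C3, C4, C7 the derived state is '0', and for the remaining characters it is '1'.
C1 (derived state '0') is shared by B, M, and T — a synapomorphy uniting that clade.
C2: derived state '1' in P, R, and Y only — synapomorphy for {P, R, Y}.
C3 (derived state '0') is shared by all ingroup taxa — unites the whole ingroup.
C4: derived state '0' in B and T only — synapomorphy for {B, T}.
C5: derived state '1' in R only — an autapomorphy, so it tells us nothing about relationships among taxa.
C6 (derived state '1') is unique to P (autapomorphy; uninformative for grouping).
Only P and R show the derived state '0' for C7, supporting them as a clade.
Most parsimonious ingroup topology: (((B,T),M),(Y,(R,P))).
The clade {B, M, T} is supported by C1: its derived state '0' occurs in exactly those taxa and in no other taxon (including the outgroup).

C1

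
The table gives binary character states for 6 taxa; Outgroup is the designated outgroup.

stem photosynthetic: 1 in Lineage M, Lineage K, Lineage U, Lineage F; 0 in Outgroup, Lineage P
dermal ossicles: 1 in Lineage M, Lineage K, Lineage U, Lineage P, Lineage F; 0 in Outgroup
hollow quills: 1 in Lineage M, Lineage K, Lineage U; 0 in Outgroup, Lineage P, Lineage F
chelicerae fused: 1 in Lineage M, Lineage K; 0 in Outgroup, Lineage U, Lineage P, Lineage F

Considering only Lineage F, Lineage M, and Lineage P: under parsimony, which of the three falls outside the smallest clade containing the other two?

Lineage P

The outgroup has state '0' for every character, so '1' is the derived state throughout.
stem photosynthetic: derived state '1' in Lineage F, Lineage K, Lineage M, and Lineage U only — synapomorphy for {Lineage F, Lineage K, Lineage M, Lineage U}.
All ingroup taxa share the derived state '1' for dermal ossicles; it defines the ingroup but does not resolve relationships within it.
hollow quills (derived state '1') is shared by Lineage K, Lineage M, and Lineage U — a synapomorphy uniting that clade.
Only Lineage K and Lineage M show the derived state '1' for chelicerae fused, supporting them as a clade.
Most parsimonious ingroup topology: ((((Lineage M,Lineage K),Lineage U),Lineage F),Lineage P).
Lineage M and Lineage F share a more recent common ancestor with each other than either does with Lineage P, so Lineage P is the least closely related of the three.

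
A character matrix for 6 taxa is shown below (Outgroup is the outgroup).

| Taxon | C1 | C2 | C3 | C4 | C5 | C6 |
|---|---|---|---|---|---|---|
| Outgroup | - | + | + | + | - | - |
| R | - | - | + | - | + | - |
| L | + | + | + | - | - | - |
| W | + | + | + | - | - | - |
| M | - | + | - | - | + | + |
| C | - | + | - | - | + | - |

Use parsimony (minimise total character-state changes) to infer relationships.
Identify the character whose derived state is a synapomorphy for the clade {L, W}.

C1

Character polarity is set by the outgroup: the derived state is whichever differs from the outgroup's state, so for C2, C3, C4 the derived state is '-', and for the remaining characters it is '+'.
C1: derived state '+' in L and W only — synapomorphy for {L, W}.
C2 (derived state '-') is unique to R (autapomorphy; uninformative for grouping).
C3 (derived state '-') is shared by C and M — a synapomorphy uniting that clade.
All ingroup taxa share the derived state '-' for C4; it defines the ingroup but does not resolve relationships within it.
C5: derived state '+' in C, M, and R only — synapomorphy for {C, M, R}.
C6 (derived state '+') is unique to M (autapomorphy; uninformative for grouping).
Most parsimonious ingroup topology: ((R,(M,C)),(L,W)).
The clade {L, W} is supported by C1: its derived state '+' occurs in exactly those taxa and in no other taxon (including the outgroup).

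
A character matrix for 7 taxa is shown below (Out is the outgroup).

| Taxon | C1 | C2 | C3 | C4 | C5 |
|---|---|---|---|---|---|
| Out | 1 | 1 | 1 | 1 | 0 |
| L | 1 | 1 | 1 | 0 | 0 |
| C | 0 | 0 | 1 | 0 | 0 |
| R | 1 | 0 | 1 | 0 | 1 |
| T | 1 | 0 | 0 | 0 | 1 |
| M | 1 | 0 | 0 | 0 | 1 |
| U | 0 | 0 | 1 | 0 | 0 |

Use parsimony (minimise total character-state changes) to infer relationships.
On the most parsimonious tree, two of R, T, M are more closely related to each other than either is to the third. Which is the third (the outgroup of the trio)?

R

Character polarity is set by the outgroup: the derived state is whichever differs from the outgroup's state, so for C1, C2, C3, C4 the derived state is '0', and for the remaining characters it is '1'.
C1: derived state '0' in C and U only — synapomorphy for {C, U}.
C2 (derived state '0') is shared by C, M, R, T, and U — a synapomorphy uniting that clade.
C3 (derived state '0') is shared by M and T — a synapomorphy uniting that clade.
C4 (derived state '0') is shared by all ingroup taxa — unites the whole ingroup.
Only M, R, and T show the derived state '1' for C5, supporting them as a clade.
Most parsimonious ingroup topology: (L,((C,U),(R,(T,M)))).
T and M share a more recent common ancestor with each other than either does with R, so R is the least closely related of the three.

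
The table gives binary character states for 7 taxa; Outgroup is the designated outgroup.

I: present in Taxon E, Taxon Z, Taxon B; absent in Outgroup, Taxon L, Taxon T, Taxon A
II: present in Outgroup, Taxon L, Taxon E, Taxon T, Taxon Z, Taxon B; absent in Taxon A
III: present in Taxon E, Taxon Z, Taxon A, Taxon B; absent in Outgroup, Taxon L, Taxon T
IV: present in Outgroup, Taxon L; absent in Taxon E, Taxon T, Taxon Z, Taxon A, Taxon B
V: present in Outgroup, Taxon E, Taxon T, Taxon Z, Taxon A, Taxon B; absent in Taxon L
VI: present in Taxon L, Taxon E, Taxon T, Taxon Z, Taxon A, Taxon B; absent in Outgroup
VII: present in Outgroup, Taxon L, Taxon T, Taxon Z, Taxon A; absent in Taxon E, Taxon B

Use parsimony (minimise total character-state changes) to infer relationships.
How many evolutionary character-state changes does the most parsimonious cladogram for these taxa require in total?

7

Character polarity is set by the outgroup: the derived state is whichever differs from the outgroup's state, so for II, IV, V, VII the derived state is 'absent', and for the remaining characters it is 'present'.
Only Taxon B, Taxon E, and Taxon Z show the derived state 'present' for I, supporting them as a clade.
II (derived state 'absent') is unique to Taxon A (autapomorphy; uninformative for grouping).
Only Taxon A, Taxon B, Taxon E, and Taxon Z show the derived state 'present' for III, supporting them as a clade.
Only Taxon A, Taxon B, Taxon E, Taxon T, and Taxon Z show the derived state 'absent' for IV, supporting them as a clade.
V: derived state 'absent' in Taxon L only — an autapomorphy, so it tells us nothing about relationships among taxa.
All ingroup taxa share the derived state 'present' for VI; it defines the ingroup but does not resolve relationships within it.
VII (derived state 'absent') is shared by Taxon B and Taxon E — a synapomorphy uniting that clade.
Most parsimonious ingroup topology: (Taxon L,((((Taxon E,Taxon B),Taxon Z),Taxon A),Taxon T)).
Changes per character on this tree: I: 1; II: 1; III: 1; IV: 1; V: 1; VI: 1; VII: 1.
Total = 7.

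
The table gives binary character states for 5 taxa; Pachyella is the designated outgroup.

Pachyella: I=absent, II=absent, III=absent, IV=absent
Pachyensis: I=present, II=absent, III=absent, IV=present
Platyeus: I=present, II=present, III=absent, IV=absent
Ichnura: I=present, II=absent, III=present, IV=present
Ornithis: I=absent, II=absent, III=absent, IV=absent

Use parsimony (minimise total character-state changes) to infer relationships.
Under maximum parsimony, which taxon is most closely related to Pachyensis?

Ichnura

The outgroup has state 'absent' for every character, so 'present' is the derived state throughout.
I: derived state 'present' in Ichnura, Pachyensis, and Platyeus only — synapomorphy for {Ichnura, Pachyensis, Platyeus}.
II: derived state 'present' in Platyeus only — an autapomorphy, so it tells us nothing about relationships among taxa.
III: derived state 'present' in Ichnura only — an autapomorphy, so it tells us nothing about relationships among taxa.
Only Ichnura and Pachyensis show the derived state 'present' for IV, supporting them as a clade.
Most parsimonious ingroup topology: (((Pachyensis,Ichnura),Platyeus),Ornithis).
Pachyensis and Ichnura form a cherry on this tree, so they are sister taxa.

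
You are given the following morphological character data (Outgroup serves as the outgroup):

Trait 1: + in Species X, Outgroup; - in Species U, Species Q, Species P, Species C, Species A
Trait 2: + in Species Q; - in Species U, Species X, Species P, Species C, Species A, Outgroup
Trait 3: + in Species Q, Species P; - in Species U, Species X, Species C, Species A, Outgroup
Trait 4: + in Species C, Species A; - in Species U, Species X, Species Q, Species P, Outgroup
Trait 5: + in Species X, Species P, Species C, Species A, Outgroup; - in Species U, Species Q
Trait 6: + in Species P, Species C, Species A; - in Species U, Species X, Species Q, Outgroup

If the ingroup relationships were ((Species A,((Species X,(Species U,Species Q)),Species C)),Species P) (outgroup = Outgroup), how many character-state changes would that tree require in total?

10

Map each character onto ((Species A,((Species X,(Species U,Species Q)),Species C)),Species P) (rooted by Outgroup) and count the minimum state changes it requires (Fitch parsimony):
Trait 1: 2; Trait 2: 1; Trait 3: 2; Trait 4: 2; Trait 5: 1; Trait 6: 2.
Total tree length = 10.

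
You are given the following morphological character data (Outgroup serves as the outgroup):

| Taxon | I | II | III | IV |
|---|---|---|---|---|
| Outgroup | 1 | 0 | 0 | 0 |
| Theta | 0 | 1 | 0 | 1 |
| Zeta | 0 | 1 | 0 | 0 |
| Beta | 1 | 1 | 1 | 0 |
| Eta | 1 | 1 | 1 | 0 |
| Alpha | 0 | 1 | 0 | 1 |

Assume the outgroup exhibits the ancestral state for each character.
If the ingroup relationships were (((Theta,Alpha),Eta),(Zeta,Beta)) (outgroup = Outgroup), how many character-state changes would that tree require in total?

6

Map each character onto (((Theta,Alpha),Eta),(Zeta,Beta)) (rooted by Outgroup) and count the minimum state changes it requires (Fitch parsimony):
I: 2; II: 1; III: 2; IV: 1.
Total tree length = 6.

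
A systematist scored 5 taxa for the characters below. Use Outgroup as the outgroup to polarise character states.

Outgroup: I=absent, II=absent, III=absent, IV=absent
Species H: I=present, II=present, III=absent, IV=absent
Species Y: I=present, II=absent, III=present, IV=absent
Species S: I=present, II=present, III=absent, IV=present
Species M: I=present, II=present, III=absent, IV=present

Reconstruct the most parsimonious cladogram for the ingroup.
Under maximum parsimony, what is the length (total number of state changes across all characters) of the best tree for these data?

The outgroup has state 'absent' for every character, so 'present' is the derived state throughout.
I (derived state 'present') is shared by all ingroup taxa — unites the whole ingroup.
Only Species H, Species M, and Species S show the derived state 'present' for II, supporting them as a clade.
III (derived state 'present') is unique to Species Y (autapomorphy; uninformative for grouping).
IV: derived state 'present' in Species M and Species S only — synapomorphy for {Species M, Species S}.
Most parsimonious ingroup topology: ((Species H,(Species S,Species M)),Species Y).
Changes per character on this tree: I: 1; II: 1; III: 1; IV: 1.
Total = 4.

4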